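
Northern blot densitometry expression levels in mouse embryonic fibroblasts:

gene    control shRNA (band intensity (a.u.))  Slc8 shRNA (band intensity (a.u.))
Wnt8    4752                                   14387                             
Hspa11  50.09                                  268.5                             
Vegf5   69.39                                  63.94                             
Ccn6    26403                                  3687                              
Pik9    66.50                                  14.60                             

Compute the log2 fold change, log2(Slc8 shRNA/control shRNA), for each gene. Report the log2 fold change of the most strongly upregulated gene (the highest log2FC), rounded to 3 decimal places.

log2(14387/4752) = 1.598  (Wnt8)
log2(268.5/50.09) = 2.422  (Hspa11)
log2(63.94/69.39) = -0.118  (Vegf5)
log2(3687/26403) = -2.840  (Ccn6)
log2(14.60/66.50) = -2.187  (Pik9)
Hspa11 is most strongly upregulated.

2.422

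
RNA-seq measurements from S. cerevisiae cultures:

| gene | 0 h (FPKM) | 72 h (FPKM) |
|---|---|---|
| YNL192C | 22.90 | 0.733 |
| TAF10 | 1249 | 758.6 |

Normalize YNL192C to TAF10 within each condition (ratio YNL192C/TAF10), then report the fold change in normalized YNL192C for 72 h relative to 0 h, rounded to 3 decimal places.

YNL192C/TAF10 (0 h) = 22.90 / 1249 = 0.018335
YNL192C/TAF10 (72 h) = 0.733 / 758.6 = 0.00096625
Fold change = 0.00096625 / 0.018335 = 0.0527

0.053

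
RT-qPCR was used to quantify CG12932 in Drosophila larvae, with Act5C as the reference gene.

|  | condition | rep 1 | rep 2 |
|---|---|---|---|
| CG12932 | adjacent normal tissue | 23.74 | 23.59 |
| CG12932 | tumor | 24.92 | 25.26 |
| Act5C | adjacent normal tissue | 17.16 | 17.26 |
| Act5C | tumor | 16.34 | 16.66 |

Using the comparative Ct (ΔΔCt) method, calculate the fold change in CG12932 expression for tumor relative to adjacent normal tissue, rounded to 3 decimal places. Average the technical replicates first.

Mean Ct: CG12932 adjacent normal tissue 23.665; CG12932 tumor 25.090; Act5C adjacent normal tissue 17.210; Act5C tumor 16.500
ΔCt(adjacent normal tissue) = 23.665 − 17.210 = 6.455
ΔCt(tumor) = 25.090 − 16.500 = 8.590
ΔΔCt = 8.590 − 6.455 = 2.135
Fold change = 2^(−2.135) = 0.2277

0.228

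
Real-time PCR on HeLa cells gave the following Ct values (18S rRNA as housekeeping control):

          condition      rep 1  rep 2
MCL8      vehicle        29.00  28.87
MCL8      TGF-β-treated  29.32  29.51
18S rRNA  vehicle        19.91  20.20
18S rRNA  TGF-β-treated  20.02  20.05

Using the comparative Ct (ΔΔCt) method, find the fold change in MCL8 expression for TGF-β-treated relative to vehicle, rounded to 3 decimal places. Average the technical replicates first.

Mean Ct: MCL8 vehicle 28.935; MCL8 TGF-β-treated 29.415; 18S rRNA vehicle 20.055; 18S rRNA TGF-β-treated 20.035
ΔCt(vehicle) = 28.935 − 20.055 = 8.880
ΔCt(TGF-β-treated) = 29.415 − 20.035 = 9.380
ΔΔCt = 9.380 − 8.880 = 0.500
Fold change = 2^(−0.500) = 0.7071

0.707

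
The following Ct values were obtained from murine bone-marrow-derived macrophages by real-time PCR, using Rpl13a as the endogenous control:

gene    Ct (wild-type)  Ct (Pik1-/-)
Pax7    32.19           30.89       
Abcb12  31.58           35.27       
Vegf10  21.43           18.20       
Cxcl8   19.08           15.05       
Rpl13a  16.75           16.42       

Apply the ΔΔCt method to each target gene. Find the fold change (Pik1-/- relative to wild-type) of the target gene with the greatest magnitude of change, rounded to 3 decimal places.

Pax7: ΔΔCt = (30.89−16.42) − (32.19−16.75) = 14.47 − 15.44 = -0.97; fold change = 2^0.97 = 1.959
Abcb12: ΔΔCt = (35.27−16.42) − (31.58−16.75) = 18.85 − 14.83 = 4.02; fold change = 2^-4.02 = 0.062
Vegf10: ΔΔCt = (18.20−16.42) − (21.43−16.75) = 1.78 − 4.68 = -2.90; fold change = 2^2.90 = 7.464
Cxcl8: ΔΔCt = (15.05−16.42) − (19.08−16.75) = -1.37 − 2.33 = -3.70; fold change = 2^3.70 = 12.996
Abcb12 has the largest |ΔΔCt| = 4.02.

0.062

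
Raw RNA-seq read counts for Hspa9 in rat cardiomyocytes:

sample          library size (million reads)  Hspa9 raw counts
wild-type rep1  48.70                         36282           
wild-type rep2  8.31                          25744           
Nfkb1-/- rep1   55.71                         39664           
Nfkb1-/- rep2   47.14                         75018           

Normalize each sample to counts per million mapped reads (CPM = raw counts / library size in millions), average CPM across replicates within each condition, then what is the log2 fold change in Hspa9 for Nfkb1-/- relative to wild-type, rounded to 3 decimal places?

-0.738

CPM(wild-type rep1) = 36282 / 48.70 = 745.0103
CPM(wild-type rep2) = 25744 / 8.31 = 3097.9543
CPM(Nfkb1-/- rep1) = 39664 / 55.71 = 711.9727
CPM(Nfkb1-/- rep2) = 75018 / 47.14 = 1591.3874
mean CPM(wild-type) = 1921.4823; mean CPM(Nfkb1-/-) = 1151.6800
Fold change = 1151.6800 / 1921.4823 = 0.59937
log2(0.59937) = -0.7385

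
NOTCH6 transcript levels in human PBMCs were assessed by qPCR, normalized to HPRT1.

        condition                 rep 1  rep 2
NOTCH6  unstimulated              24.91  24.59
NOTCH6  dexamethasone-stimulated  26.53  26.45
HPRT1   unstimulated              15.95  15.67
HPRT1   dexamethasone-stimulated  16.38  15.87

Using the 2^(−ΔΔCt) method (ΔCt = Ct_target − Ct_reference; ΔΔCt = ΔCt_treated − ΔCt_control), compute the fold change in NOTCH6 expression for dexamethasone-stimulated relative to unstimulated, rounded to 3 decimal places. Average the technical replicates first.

0.372

Mean Ct: NOTCH6 unstimulated 24.750; NOTCH6 dexamethasone-stimulated 26.490; HPRT1 unstimulated 15.810; HPRT1 dexamethasone-stimulated 16.125
ΔCt(unstimulated) = 24.750 − 15.810 = 8.940
ΔCt(dexamethasone-stimulated) = 26.490 − 16.125 = 10.365
ΔΔCt = 10.365 − 8.940 = 1.425
Fold change = 2^(−1.425) = 0.3724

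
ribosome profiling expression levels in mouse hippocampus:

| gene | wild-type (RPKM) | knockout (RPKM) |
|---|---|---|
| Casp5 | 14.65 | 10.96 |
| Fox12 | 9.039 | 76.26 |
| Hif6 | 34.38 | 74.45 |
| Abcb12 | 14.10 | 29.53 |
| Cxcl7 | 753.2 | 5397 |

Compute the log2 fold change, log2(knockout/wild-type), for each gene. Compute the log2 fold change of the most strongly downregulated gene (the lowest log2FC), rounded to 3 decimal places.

log2(10.96/14.65) = -0.419  (Casp5)
log2(76.26/9.039) = 3.077  (Fox12)
log2(74.45/34.38) = 1.115  (Hif6)
log2(29.53/14.10) = 1.066  (Abcb12)
log2(5397/753.2) = 2.841  (Cxcl7)
Casp5 is most strongly downregulated.

-0.419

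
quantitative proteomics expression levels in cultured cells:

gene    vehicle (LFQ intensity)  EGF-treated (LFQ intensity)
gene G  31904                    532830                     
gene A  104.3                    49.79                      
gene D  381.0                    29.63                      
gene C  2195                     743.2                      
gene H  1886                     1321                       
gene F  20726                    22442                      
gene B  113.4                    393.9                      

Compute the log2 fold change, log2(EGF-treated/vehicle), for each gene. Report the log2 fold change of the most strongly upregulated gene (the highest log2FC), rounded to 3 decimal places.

log2(532830/31904) = 4.062  (gene G)
log2(49.79/104.3) = -1.067  (gene A)
log2(29.63/381.0) = -3.685  (gene D)
log2(743.2/2195) = -1.562  (gene C)
log2(1321/1886) = -0.514  (gene H)
log2(22442/20726) = 0.115  (gene F)
log2(393.9/113.4) = 1.796  (gene B)
gene G is most strongly upregulated.

4.062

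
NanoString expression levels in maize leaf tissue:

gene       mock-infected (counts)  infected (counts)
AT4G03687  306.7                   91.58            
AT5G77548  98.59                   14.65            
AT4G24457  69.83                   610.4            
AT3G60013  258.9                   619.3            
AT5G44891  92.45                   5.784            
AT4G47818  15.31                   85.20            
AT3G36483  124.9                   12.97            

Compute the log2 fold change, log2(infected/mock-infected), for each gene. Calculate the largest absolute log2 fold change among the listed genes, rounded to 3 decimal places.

3.999

log2(91.58/306.7) = -1.744  (AT4G03687)
log2(14.65/98.59) = -2.751  (AT5G77548)
log2(610.4/69.83) = 3.128  (AT4G24457)
log2(619.3/258.9) = 1.258  (AT3G60013)
log2(5.784/92.45) = -3.999  (AT5G44891)
log2(85.20/15.31) = 2.476  (AT4G47818)
log2(12.97/124.9) = -3.268  (AT3G36483)
The largest magnitude belongs to AT5G44891.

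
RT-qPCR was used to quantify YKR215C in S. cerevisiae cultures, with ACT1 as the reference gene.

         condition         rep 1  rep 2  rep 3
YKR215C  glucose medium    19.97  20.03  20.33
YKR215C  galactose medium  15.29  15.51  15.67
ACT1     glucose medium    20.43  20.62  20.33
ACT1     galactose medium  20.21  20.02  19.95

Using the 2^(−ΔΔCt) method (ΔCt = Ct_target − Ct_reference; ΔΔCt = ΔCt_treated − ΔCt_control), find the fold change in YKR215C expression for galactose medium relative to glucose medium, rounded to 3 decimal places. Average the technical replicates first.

18.636

Mean Ct: YKR215C glucose medium 20.110; YKR215C galactose medium 15.490; ACT1 glucose medium 20.460; ACT1 galactose medium 20.060
ΔCt(glucose medium) = 20.110 − 20.460 = -0.350
ΔCt(galactose medium) = 15.490 − 20.060 = -4.570
ΔΔCt = -4.570 − (-0.350) = -4.220
Fold change = 2^(−(-4.220)) = 2^4.220 = 18.6357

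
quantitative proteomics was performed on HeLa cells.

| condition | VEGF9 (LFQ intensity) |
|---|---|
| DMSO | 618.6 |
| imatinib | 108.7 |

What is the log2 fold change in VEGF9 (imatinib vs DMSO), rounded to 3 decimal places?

-2.509

Fold change = 108.7 / 618.6 = 0.1757
log2(0.1757) = -2.5087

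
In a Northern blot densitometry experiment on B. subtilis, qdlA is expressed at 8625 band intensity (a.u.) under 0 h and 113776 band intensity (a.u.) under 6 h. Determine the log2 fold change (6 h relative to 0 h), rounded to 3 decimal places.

Fold change = 113776 / 8625 = 13.1914
log2(13.1914) = 3.7215

3.722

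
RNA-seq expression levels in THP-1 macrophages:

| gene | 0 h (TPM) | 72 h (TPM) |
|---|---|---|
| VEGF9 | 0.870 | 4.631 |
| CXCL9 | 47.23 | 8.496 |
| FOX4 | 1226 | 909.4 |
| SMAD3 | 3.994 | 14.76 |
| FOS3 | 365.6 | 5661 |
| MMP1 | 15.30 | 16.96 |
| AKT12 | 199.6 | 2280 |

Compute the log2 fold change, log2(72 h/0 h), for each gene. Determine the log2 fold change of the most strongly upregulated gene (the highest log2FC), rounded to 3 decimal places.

3.953

log2(4.631/0.870) = 2.412  (VEGF9)
log2(8.496/47.23) = -2.475  (CXCL9)
log2(909.4/1226) = -0.431  (FOX4)
log2(14.76/3.994) = 1.886  (SMAD3)
log2(5661/365.6) = 3.953  (FOS3)
log2(16.96/15.30) = 0.149  (MMP1)
log2(2280/199.6) = 3.514  (AKT12)
FOS3 is most strongly upregulated.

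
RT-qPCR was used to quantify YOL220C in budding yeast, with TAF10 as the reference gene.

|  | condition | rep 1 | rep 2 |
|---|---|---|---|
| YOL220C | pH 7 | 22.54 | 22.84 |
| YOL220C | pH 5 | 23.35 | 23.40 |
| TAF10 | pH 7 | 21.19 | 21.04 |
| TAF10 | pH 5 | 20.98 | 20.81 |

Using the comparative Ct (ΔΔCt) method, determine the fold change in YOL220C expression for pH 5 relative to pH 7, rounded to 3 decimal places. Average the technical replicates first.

0.534

Mean Ct: YOL220C pH 7 22.690; YOL220C pH 5 23.375; TAF10 pH 7 21.115; TAF10 pH 5 20.895
ΔCt(pH 7) = 22.690 − 21.115 = 1.575
ΔCt(pH 5) = 23.375 − 20.895 = 2.480
ΔΔCt = 2.480 − 1.575 = 0.905
Fold change = 2^(−0.905) = 0.5340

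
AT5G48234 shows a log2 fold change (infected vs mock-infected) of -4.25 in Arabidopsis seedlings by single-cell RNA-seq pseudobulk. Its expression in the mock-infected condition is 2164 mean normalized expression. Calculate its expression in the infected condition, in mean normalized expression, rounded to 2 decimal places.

Fold change = 2^(-4.25) = 0.0526
infected expression = 2164 × 0.0526 = 113.73

113.73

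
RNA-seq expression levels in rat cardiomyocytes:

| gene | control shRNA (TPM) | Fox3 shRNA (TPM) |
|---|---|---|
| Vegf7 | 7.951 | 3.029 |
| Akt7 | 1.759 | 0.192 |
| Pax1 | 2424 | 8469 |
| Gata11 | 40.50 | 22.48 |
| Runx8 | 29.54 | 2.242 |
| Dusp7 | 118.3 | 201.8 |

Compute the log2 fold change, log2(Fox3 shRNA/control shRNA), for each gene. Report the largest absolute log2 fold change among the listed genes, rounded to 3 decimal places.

log2(3.029/7.951) = -1.392  (Vegf7)
log2(0.192/1.759) = -3.196  (Akt7)
log2(8469/2424) = 1.805  (Pax1)
log2(22.48/40.50) = -0.849  (Gata11)
log2(2.242/29.54) = -3.720  (Runx8)
log2(201.8/118.3) = 0.770  (Dusp7)
The largest magnitude belongs to Runx8.

3.720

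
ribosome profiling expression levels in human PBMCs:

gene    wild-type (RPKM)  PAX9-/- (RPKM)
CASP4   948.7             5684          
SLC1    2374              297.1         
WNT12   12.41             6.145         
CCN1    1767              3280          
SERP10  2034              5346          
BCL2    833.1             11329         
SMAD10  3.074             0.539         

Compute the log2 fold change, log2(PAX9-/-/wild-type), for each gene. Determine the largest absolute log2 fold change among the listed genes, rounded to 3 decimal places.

3.765

log2(5684/948.7) = 2.583  (CASP4)
log2(297.1/2374) = -2.998  (SLC1)
log2(6.145/12.41) = -1.014  (WNT12)
log2(3280/1767) = 0.892  (CCN1)
log2(5346/2034) = 1.394  (SERP10)
log2(11329/833.1) = 3.765  (BCL2)
log2(0.539/3.074) = -2.512  (SMAD10)
The largest magnitude belongs to BCL2.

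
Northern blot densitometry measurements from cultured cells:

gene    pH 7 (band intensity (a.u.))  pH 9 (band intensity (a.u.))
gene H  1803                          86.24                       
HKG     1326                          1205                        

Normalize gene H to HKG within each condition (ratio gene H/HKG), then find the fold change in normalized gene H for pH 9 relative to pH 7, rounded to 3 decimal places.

gene H/HKG (pH 7) = 1803 / 1326 = 1.3597
gene H/HKG (pH 9) = 86.24 / 1205 = 0.071568
Fold change = 0.071568 / 1.3597 = 0.0526

0.053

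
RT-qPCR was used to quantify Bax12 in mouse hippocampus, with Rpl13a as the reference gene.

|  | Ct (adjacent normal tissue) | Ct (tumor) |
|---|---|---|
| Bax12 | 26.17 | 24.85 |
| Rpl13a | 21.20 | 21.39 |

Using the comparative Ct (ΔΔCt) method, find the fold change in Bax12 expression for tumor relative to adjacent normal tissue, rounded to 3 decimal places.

2.848

ΔCt(adjacent normal tissue) = 26.170 − 21.200 = 4.970
ΔCt(tumor) = 24.850 − 21.390 = 3.460
ΔΔCt = 3.460 − 4.970 = -1.510
Fold change = 2^(−(-1.510)) = 2^1.510 = 2.8481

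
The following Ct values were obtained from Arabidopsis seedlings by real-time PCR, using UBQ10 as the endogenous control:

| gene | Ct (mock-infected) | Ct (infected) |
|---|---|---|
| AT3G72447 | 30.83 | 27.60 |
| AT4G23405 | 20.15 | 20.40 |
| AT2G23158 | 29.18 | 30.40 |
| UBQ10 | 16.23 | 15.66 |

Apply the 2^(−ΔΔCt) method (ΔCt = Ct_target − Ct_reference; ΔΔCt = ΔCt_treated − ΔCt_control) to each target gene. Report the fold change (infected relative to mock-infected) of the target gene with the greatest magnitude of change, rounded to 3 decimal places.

6.320

AT3G72447: ΔΔCt = (27.60−15.66) − (30.83−16.23) = 11.94 − 14.60 = -2.66; fold change = 2^2.66 = 6.320
AT4G23405: ΔΔCt = (20.40−15.66) − (20.15−16.23) = 4.74 − 3.92 = 0.82; fold change = 2^-0.82 = 0.566
AT2G23158: ΔΔCt = (30.40−15.66) − (29.18−16.23) = 14.74 − 12.95 = 1.79; fold change = 2^-1.79 = 0.289
AT3G72447 has the largest |ΔΔCt| = 2.66.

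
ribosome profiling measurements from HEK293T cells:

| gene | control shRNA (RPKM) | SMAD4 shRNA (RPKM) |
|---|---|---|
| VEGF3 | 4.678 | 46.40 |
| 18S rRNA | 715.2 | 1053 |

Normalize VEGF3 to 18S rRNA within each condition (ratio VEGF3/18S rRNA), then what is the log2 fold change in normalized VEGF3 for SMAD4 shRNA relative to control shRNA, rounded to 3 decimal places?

2.752

VEGF3/18S rRNA (control shRNA) = 4.678 / 715.2 = 0.0065408
VEGF3/18S rRNA (SMAD4 shRNA) = 46.40 / 1053 = 0.044065
Fold change = 0.044065 / 0.0065408 = 6.7369
log2(6.7369) = 2.7521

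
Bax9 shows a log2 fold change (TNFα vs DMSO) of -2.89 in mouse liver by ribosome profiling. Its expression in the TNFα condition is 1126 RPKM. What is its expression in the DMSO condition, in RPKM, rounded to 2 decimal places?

8346.71

Fold change = 2^(-2.89) = 0.1349
DMSO expression = 1126 / 0.1349 = 8346.71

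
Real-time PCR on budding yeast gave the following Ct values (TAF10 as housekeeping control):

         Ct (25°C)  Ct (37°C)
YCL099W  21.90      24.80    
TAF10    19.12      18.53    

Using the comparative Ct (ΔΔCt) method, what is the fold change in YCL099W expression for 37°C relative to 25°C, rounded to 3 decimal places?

ΔCt(25°C) = 21.900 − 19.120 = 2.780
ΔCt(37°C) = 24.800 − 18.530 = 6.270
ΔΔCt = 6.270 − 2.780 = 3.490
Fold change = 2^(−3.490) = 0.0890

0.089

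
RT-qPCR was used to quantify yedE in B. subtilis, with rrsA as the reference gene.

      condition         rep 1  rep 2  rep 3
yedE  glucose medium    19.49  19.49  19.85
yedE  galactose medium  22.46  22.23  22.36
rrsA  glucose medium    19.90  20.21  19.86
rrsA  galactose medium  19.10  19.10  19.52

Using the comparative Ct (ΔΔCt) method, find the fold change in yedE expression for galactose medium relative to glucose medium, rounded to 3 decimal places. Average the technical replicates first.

Mean Ct: yedE glucose medium 19.610; yedE galactose medium 22.350; rrsA glucose medium 19.990; rrsA galactose medium 19.240
ΔCt(glucose medium) = 19.610 − 19.990 = -0.380
ΔCt(galactose medium) = 22.350 − 19.240 = 3.110
ΔΔCt = 3.110 − (-0.380) = 3.490
Fold change = 2^(−3.490) = 0.0890

0.089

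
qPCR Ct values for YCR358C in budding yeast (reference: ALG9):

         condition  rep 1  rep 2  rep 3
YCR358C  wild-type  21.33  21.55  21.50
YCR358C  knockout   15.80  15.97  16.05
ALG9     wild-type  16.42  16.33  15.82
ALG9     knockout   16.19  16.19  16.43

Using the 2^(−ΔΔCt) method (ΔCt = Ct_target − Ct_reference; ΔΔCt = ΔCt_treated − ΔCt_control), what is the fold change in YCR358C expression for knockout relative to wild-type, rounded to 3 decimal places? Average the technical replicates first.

48.503

Mean Ct: YCR358C wild-type 21.460; YCR358C knockout 15.940; ALG9 wild-type 16.190; ALG9 knockout 16.270
ΔCt(wild-type) = 21.460 − 16.190 = 5.270
ΔCt(knockout) = 15.940 − 16.270 = -0.330
ΔΔCt = -0.330 − 5.270 = -5.600
Fold change = 2^(−(-5.600)) = 2^5.600 = 48.5029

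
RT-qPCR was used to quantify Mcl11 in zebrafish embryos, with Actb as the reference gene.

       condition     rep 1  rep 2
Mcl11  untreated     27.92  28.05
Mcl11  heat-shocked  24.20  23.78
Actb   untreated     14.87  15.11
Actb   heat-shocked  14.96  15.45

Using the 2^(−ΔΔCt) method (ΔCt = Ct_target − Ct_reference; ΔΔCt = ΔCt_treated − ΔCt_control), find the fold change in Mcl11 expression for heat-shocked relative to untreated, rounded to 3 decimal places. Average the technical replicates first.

18.507

Mean Ct: Mcl11 untreated 27.985; Mcl11 heat-shocked 23.990; Actb untreated 14.990; Actb heat-shocked 15.205
ΔCt(untreated) = 27.985 − 14.990 = 12.995
ΔCt(heat-shocked) = 23.990 − 15.205 = 8.785
ΔΔCt = 8.785 − 12.995 = -4.210
Fold change = 2^(−(-4.210)) = 2^4.210 = 18.5070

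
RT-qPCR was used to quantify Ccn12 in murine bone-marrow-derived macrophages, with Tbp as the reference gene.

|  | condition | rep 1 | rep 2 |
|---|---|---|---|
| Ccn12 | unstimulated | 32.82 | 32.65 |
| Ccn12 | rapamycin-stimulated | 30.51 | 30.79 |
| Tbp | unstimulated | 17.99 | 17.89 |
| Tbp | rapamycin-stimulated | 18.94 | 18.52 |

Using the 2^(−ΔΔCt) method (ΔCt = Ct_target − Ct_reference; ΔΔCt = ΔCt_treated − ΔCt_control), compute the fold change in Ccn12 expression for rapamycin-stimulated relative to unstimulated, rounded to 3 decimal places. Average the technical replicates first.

7.336

Mean Ct: Ccn12 unstimulated 32.735; Ccn12 rapamycin-stimulated 30.650; Tbp unstimulated 17.940; Tbp rapamycin-stimulated 18.730
ΔCt(unstimulated) = 32.735 − 17.940 = 14.795
ΔCt(rapamycin-stimulated) = 30.650 − 18.730 = 11.920
ΔΔCt = 11.920 − 14.795 = -2.875
Fold change = 2^(−(-2.875)) = 2^2.875 = 7.3360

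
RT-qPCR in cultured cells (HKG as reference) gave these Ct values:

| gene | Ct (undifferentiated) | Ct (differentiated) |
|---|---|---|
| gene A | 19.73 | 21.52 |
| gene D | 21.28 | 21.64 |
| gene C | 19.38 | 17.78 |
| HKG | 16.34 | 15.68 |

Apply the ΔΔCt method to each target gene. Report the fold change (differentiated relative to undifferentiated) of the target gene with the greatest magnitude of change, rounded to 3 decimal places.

0.183

gene A: ΔΔCt = (21.52−15.68) − (19.73−16.34) = 5.84 − 3.39 = 2.45; fold change = 2^-2.45 = 0.183
gene D: ΔΔCt = (21.64−15.68) − (21.28−16.34) = 5.96 − 4.94 = 1.02; fold change = 2^-1.02 = 0.493
gene C: ΔΔCt = (17.78−15.68) − (19.38−16.34) = 2.10 − 3.04 = -0.94; fold change = 2^0.94 = 1.919
gene A has the largest |ΔΔCt| = 2.45.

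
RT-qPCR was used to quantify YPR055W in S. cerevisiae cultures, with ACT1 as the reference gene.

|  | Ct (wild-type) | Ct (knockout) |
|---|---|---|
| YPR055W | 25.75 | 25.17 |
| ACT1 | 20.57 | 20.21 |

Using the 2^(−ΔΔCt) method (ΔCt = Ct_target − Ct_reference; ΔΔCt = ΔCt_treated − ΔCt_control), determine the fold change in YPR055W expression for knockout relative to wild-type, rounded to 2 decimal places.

1.16

ΔCt(wild-type) = 25.750 − 20.570 = 5.180
ΔCt(knockout) = 25.170 − 20.210 = 4.960
ΔΔCt = 4.960 − 5.180 = -0.220
Fold change = 2^(−(-0.220)) = 2^0.220 = 1.165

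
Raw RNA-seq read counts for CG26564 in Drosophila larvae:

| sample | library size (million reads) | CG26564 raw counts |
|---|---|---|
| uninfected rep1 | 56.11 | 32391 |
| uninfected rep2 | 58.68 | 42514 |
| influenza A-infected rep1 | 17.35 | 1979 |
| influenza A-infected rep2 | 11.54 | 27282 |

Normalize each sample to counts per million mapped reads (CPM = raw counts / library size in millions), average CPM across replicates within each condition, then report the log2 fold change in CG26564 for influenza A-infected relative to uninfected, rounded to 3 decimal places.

CPM(uninfected rep1) = 32391 / 56.11 = 577.2768
CPM(uninfected rep2) = 42514 / 58.68 = 724.5058
CPM(influenza A-infected rep1) = 1979 / 17.35 = 114.0634
CPM(influenza A-infected rep2) = 27282 / 11.54 = 2364.1248
mean CPM(uninfected) = 650.8913; mean CPM(influenza A-infected) = 1239.0941
Fold change = 1239.0941 / 650.8913 = 1.90369
log2(1.90369) = 0.9288

0.929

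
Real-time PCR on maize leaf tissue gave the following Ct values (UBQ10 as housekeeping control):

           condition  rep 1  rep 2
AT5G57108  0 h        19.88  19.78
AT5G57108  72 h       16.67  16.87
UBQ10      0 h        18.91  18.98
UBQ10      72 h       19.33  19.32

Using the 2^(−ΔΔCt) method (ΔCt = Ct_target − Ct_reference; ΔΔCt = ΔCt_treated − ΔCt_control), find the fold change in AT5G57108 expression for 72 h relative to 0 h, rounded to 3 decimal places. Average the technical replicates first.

Mean Ct: AT5G57108 0 h 19.830; AT5G57108 72 h 16.770; UBQ10 0 h 18.945; UBQ10 72 h 19.325
ΔCt(0 h) = 19.830 − 18.945 = 0.885
ΔCt(72 h) = 16.770 − 19.325 = -2.555
ΔΔCt = -2.555 − 0.885 = -3.440
Fold change = 2^(−(-3.440)) = 2^3.440 = 10.8528

10.853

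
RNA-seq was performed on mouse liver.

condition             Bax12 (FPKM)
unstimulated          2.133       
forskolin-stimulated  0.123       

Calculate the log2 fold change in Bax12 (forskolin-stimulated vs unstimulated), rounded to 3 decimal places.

-4.116

Fold change = 0.123 / 2.133 = 0.0577
log2(0.0577) = -4.1162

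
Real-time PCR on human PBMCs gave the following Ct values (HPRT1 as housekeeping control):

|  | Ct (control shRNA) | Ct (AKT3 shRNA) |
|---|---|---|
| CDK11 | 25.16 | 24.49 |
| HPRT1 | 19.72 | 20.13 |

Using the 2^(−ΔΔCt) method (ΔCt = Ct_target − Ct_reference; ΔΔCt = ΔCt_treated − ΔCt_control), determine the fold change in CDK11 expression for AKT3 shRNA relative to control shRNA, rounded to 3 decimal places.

2.114

ΔCt(control shRNA) = 25.160 − 19.720 = 5.440
ΔCt(AKT3 shRNA) = 24.490 − 20.130 = 4.360
ΔΔCt = 4.360 − 5.440 = -1.080
Fold change = 2^(−(-1.080)) = 2^1.080 = 2.1140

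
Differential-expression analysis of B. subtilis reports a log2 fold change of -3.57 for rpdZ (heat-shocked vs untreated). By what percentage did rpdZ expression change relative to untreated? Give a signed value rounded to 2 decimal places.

-91.58%

Fold change = 2^(-3.57) = 0.0842
Percent change = (FC − 1) × 100% = (0.0842 − 1) × 100 = -91.58%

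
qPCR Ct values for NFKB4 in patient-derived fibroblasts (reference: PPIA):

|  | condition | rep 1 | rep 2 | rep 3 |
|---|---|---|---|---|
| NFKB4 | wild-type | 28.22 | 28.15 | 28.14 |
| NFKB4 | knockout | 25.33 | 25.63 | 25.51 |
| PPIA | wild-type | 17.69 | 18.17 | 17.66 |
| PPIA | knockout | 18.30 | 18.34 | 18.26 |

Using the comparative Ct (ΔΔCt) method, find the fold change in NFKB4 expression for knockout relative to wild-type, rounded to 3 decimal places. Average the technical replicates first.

8.815

Mean Ct: NFKB4 wild-type 28.170; NFKB4 knockout 25.490; PPIA wild-type 17.840; PPIA knockout 18.300
ΔCt(wild-type) = 28.170 − 17.840 = 10.330
ΔCt(knockout) = 25.490 − 18.300 = 7.190
ΔΔCt = 7.190 − 10.330 = -3.140
Fold change = 2^(−(-3.140)) = 2^3.140 = 8.8152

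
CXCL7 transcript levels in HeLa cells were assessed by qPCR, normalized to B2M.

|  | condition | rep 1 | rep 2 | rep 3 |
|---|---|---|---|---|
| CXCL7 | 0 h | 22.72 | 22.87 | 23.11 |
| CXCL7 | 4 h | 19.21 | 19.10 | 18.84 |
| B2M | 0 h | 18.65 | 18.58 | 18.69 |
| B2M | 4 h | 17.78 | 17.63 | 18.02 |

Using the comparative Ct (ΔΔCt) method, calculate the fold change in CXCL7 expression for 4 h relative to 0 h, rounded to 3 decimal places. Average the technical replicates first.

8.112

Mean Ct: CXCL7 0 h 22.900; CXCL7 4 h 19.050; B2M 0 h 18.640; B2M 4 h 17.810
ΔCt(0 h) = 22.900 − 18.640 = 4.260
ΔCt(4 h) = 19.050 − 17.810 = 1.240
ΔΔCt = 1.240 − 4.260 = -3.020
Fold change = 2^(−(-3.020)) = 2^3.020 = 8.1117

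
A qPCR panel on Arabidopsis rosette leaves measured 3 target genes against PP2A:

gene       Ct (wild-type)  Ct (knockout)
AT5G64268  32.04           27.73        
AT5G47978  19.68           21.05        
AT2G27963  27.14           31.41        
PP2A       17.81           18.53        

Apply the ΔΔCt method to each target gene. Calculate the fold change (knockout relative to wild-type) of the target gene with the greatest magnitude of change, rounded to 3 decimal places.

AT5G64268: ΔΔCt = (27.73−18.53) − (32.04−17.81) = 9.20 − 14.23 = -5.03; fold change = 2^5.03 = 32.672
AT5G47978: ΔΔCt = (21.05−18.53) − (19.68−17.81) = 2.52 − 1.87 = 0.65; fold change = 2^-0.65 = 0.637
AT2G27963: ΔΔCt = (31.41−18.53) − (27.14−17.81) = 12.88 − 9.33 = 3.55; fold change = 2^-3.55 = 0.085
AT5G64268 has the largest |ΔΔCt| = 5.03.

32.672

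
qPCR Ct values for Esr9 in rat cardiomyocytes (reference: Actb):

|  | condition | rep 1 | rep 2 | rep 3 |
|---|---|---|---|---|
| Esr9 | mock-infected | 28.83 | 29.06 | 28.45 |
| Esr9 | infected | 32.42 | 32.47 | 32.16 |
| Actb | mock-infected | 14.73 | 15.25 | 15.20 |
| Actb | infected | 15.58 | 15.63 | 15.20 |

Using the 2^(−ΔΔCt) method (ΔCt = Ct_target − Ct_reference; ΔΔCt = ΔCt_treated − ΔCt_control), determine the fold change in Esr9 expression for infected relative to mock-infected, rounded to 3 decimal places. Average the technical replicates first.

Mean Ct: Esr9 mock-infected 28.780; Esr9 infected 32.350; Actb mock-infected 15.060; Actb infected 15.470
ΔCt(mock-infected) = 28.780 − 15.060 = 13.720
ΔCt(infected) = 32.350 − 15.470 = 16.880
ΔΔCt = 16.880 − 13.720 = 3.160
Fold change = 2^(−3.160) = 0.1119

0.112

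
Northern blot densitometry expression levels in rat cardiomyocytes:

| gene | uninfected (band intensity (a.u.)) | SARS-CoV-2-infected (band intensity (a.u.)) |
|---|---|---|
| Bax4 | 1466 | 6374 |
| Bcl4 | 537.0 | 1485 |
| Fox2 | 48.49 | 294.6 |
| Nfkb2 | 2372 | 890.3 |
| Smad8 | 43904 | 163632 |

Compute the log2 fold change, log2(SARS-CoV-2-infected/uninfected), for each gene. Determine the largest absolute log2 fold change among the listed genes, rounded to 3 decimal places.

2.603

log2(6374/1466) = 2.120  (Bax4)
log2(1485/537.0) = 1.467  (Bcl4)
log2(294.6/48.49) = 2.603  (Fox2)
log2(890.3/2372) = -1.414  (Nfkb2)
log2(163632/43904) = 1.898  (Smad8)
The largest magnitude belongs to Fox2.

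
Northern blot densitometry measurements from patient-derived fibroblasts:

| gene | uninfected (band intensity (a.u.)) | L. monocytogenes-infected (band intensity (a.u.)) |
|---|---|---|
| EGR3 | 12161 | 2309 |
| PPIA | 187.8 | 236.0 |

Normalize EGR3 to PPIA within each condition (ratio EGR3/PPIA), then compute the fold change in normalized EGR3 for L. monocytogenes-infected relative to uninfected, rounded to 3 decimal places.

0.151

EGR3/PPIA (uninfected) = 12161 / 187.8 = 64.755
EGR3/PPIA (L. monocytogenes-infected) = 2309 / 236.0 = 9.7839
Fold change = 9.7839 / 64.755 = 0.1511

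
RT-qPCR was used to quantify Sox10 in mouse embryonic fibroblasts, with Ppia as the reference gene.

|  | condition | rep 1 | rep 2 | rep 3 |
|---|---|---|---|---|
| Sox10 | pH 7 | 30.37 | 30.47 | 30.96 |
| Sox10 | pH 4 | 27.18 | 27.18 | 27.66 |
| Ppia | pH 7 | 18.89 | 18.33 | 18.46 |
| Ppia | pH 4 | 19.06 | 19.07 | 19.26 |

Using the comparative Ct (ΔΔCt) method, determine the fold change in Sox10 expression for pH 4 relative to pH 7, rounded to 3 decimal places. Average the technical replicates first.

Mean Ct: Sox10 pH 7 30.600; Sox10 pH 4 27.340; Ppia pH 7 18.560; Ppia pH 4 19.130
ΔCt(pH 7) = 30.600 − 18.560 = 12.040
ΔCt(pH 4) = 27.340 − 19.130 = 8.210
ΔΔCt = 8.210 − 12.040 = -3.830
Fold change = 2^(−(-3.830)) = 2^3.830 = 14.2215

14.221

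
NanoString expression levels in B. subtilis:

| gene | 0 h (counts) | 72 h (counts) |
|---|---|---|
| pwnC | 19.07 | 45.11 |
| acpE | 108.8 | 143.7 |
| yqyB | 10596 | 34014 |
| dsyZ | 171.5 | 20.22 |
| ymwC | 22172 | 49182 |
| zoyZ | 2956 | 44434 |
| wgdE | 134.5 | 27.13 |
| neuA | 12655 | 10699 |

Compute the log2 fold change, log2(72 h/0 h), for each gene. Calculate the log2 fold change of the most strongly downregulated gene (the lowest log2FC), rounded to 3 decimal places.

log2(45.11/19.07) = 1.242  (pwnC)
log2(143.7/108.8) = 0.401  (acpE)
log2(34014/10596) = 1.683  (yqyB)
log2(20.22/171.5) = -3.084  (dsyZ)
log2(49182/22172) = 1.149  (ymwC)
log2(44434/2956) = 3.910  (zoyZ)
log2(27.13/134.5) = -2.310  (wgdE)
log2(10699/12655) = -0.242  (neuA)
dsyZ is most strongly downregulated.

-3.084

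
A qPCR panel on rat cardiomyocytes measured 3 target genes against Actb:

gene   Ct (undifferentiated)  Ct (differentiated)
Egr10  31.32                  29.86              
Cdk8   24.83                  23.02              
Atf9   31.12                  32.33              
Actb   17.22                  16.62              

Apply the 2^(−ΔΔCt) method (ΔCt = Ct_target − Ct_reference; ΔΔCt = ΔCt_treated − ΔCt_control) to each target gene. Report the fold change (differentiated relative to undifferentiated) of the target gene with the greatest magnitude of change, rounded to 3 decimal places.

0.285

Egr10: ΔΔCt = (29.86−16.62) − (31.32−17.22) = 13.24 − 14.10 = -0.86; fold change = 2^0.86 = 1.815
Cdk8: ΔΔCt = (23.02−16.62) − (24.83−17.22) = 6.40 − 7.61 = -1.21; fold change = 2^1.21 = 2.313
Atf9: ΔΔCt = (32.33−16.62) − (31.12−17.22) = 15.71 − 13.90 = 1.81; fold change = 2^-1.81 = 0.285
Atf9 has the largest |ΔΔCt| = 1.81.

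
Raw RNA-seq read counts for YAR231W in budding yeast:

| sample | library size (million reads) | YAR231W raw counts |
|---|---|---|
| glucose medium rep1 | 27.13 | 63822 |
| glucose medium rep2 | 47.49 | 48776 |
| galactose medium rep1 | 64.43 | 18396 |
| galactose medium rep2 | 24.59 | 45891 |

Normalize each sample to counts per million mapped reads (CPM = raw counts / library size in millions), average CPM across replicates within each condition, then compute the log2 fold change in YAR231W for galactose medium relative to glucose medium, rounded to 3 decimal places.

CPM(glucose medium rep1) = 63822 / 27.13 = 2352.4512
CPM(glucose medium rep2) = 48776 / 47.49 = 1027.0794
CPM(galactose medium rep1) = 18396 / 64.43 = 285.5192
CPM(galactose medium rep2) = 45891 / 24.59 = 1866.2464
mean CPM(glucose medium) = 1689.7653; mean CPM(galactose medium) = 1075.8828
Fold change = 1075.8828 / 1689.7653 = 0.63671
log2(0.63671) = -0.6513

-0.651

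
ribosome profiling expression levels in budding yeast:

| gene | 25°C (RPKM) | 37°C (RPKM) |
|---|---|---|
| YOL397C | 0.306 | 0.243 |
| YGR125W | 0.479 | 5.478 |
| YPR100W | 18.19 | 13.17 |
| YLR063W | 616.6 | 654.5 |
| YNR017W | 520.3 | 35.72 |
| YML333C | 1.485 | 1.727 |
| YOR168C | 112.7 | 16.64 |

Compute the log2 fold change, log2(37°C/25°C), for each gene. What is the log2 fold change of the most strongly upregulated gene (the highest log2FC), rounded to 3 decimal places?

log2(0.243/0.306) = -0.333  (YOL397C)
log2(5.478/0.479) = 3.516  (YGR125W)
log2(13.17/18.19) = -0.466  (YPR100W)
log2(654.5/616.6) = 0.086  (YLR063W)
log2(35.72/520.3) = -3.865  (YNR017W)
log2(1.727/1.485) = 0.218  (YML333C)
log2(16.64/112.7) = -2.760  (YOR168C)
YGR125W is most strongly upregulated.

3.516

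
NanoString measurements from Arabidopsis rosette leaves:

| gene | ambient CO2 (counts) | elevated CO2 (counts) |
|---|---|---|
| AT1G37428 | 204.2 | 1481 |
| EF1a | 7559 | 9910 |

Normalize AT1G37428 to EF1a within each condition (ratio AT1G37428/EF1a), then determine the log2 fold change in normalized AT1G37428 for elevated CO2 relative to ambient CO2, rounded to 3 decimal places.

2.468

AT1G37428/EF1a (ambient CO2) = 204.2 / 7559 = 0.027014
AT1G37428/EF1a (elevated CO2) = 1481 / 9910 = 0.14945
Fold change = 0.14945 / 0.027014 = 5.5321
log2(5.5321) = 2.4678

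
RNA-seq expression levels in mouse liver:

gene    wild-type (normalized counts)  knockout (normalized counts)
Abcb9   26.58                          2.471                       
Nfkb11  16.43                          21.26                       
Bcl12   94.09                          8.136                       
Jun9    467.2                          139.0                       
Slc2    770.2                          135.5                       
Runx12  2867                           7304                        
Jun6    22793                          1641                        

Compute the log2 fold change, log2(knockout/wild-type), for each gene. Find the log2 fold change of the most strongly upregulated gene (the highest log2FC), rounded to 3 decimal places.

1.349

log2(2.471/26.58) = -3.427  (Abcb9)
log2(21.26/16.43) = 0.372  (Nfkb11)
log2(8.136/94.09) = -3.532  (Bcl12)
log2(139.0/467.2) = -1.749  (Jun9)
log2(135.5/770.2) = -2.507  (Slc2)
log2(7304/2867) = 1.349  (Runx12)
log2(1641/22793) = -3.796  (Jun6)
Runx12 is most strongly upregulated.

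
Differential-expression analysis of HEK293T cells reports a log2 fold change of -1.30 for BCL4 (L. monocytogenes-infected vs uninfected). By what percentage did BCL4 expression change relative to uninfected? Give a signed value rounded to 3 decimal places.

Fold change = 2^(-1.30) = 0.4061
Percent change = (FC − 1) × 100% = (0.4061 − 1) × 100 = -59.387%

-59.387%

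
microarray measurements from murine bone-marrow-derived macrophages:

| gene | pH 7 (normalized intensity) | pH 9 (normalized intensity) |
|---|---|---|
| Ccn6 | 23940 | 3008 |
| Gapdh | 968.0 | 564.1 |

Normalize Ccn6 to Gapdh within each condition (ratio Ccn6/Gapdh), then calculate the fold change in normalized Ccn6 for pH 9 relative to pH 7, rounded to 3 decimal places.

0.216

Ccn6/Gapdh (pH 7) = 23940 / 968.0 = 24.731
Ccn6/Gapdh (pH 9) = 3008 / 564.1 = 5.3324
Fold change = 5.3324 / 24.731 = 0.2156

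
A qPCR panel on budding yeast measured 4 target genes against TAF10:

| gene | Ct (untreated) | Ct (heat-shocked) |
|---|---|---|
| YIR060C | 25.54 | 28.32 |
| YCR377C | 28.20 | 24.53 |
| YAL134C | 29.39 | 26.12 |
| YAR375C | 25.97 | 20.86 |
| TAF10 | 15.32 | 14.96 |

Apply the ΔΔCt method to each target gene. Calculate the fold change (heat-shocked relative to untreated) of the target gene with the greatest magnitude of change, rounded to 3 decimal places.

26.909

YIR060C: ΔΔCt = (28.32−14.96) − (25.54−15.32) = 13.36 − 10.22 = 3.14; fold change = 2^-3.14 = 0.113
YCR377C: ΔΔCt = (24.53−14.96) − (28.20−15.32) = 9.57 − 12.88 = -3.31; fold change = 2^3.31 = 9.918
YAL134C: ΔΔCt = (26.12−14.96) − (29.39−15.32) = 11.16 − 14.07 = -2.91; fold change = 2^2.91 = 7.516
YAR375C: ΔΔCt = (20.86−14.96) − (25.97−15.32) = 5.90 − 10.65 = -4.75; fold change = 2^4.75 = 26.909
YAR375C has the largest |ΔΔCt| = 4.75.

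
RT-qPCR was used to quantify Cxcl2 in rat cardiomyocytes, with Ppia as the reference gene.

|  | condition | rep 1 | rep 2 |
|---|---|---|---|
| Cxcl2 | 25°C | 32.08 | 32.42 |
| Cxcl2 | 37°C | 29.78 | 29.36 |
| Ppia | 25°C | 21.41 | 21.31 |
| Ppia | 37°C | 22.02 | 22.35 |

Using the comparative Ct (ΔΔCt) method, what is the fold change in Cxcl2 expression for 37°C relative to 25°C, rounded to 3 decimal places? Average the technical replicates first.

11.353

Mean Ct: Cxcl2 25°C 32.250; Cxcl2 37°C 29.570; Ppia 25°C 21.360; Ppia 37°C 22.185
ΔCt(25°C) = 32.250 − 21.360 = 10.890
ΔCt(37°C) = 29.570 − 22.185 = 7.385
ΔΔCt = 7.385 − 10.890 = -3.505
Fold change = 2^(−(-3.505)) = 2^3.505 = 11.3530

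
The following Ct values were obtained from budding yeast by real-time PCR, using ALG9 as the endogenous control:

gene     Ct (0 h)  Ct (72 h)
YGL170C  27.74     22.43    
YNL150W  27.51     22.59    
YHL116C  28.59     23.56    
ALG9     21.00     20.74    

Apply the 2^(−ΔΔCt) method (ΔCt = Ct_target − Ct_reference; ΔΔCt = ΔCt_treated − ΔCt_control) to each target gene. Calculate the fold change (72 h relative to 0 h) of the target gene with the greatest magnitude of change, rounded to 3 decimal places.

YGL170C: ΔΔCt = (22.43−20.74) − (27.74−21.00) = 1.69 − 6.74 = -5.05; fold change = 2^5.05 = 33.128
YNL150W: ΔΔCt = (22.59−20.74) − (27.51−21.00) = 1.85 − 6.51 = -4.66; fold change = 2^4.66 = 25.281
YHL116C: ΔΔCt = (23.56−20.74) − (28.59−21.00) = 2.82 − 7.59 = -4.77; fold change = 2^4.77 = 27.284
YGL170C has the largest |ΔΔCt| = 5.05.

33.128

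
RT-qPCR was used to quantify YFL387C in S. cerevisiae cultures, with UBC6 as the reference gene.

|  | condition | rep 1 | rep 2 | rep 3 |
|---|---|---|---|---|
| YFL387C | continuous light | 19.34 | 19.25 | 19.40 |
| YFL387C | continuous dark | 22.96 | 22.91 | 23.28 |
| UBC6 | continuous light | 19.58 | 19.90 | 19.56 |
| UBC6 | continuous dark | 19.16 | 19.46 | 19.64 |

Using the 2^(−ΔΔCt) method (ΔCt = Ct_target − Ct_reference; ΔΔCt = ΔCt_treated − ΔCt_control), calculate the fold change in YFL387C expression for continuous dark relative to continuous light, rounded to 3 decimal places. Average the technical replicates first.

0.063

Mean Ct: YFL387C continuous light 19.330; YFL387C continuous dark 23.050; UBC6 continuous light 19.680; UBC6 continuous dark 19.420
ΔCt(continuous light) = 19.330 − 19.680 = -0.350
ΔCt(continuous dark) = 23.050 − 19.420 = 3.630
ΔΔCt = 3.630 − (-0.350) = 3.980
Fold change = 2^(−3.980) = 0.0634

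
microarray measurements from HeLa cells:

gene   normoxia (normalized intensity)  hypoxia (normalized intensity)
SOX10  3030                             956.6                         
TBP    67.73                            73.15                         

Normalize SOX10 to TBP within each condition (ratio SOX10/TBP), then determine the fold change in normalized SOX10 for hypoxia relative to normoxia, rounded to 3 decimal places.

SOX10/TBP (normoxia) = 3030 / 67.73 = 44.736
SOX10/TBP (hypoxia) = 956.6 / 73.15 = 13.077
Fold change = 13.077 / 44.736 = 0.2923

0.292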